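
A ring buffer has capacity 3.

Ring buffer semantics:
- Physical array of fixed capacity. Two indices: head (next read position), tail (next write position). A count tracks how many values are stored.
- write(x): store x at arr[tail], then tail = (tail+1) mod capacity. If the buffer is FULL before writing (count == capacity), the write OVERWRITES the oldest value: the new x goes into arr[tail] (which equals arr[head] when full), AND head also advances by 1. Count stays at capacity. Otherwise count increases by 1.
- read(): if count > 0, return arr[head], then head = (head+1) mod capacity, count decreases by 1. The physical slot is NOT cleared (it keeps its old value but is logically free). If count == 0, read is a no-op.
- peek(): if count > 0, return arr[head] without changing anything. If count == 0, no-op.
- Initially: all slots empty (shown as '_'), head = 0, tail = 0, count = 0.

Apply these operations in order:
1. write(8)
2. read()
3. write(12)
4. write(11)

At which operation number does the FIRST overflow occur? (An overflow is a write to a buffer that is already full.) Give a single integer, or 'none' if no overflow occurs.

Answer: none

Derivation:
After op 1 (write(8)): arr=[8 _ _] head=0 tail=1 count=1
After op 2 (read()): arr=[8 _ _] head=1 tail=1 count=0
After op 3 (write(12)): arr=[8 12 _] head=1 tail=2 count=1
After op 4 (write(11)): arr=[8 12 11] head=1 tail=0 count=2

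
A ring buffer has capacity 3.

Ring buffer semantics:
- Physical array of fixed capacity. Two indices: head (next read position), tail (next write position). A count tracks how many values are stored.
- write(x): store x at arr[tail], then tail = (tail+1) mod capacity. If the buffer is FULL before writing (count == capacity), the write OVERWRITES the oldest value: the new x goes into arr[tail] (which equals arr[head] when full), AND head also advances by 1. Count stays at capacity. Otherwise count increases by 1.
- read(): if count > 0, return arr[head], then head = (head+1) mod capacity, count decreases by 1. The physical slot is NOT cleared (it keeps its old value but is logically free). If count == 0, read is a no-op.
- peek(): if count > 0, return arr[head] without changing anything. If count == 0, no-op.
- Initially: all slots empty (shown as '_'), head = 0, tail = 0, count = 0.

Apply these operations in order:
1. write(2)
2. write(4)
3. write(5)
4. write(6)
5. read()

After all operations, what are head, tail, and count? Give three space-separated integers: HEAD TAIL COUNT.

Answer: 2 1 2

Derivation:
After op 1 (write(2)): arr=[2 _ _] head=0 tail=1 count=1
After op 2 (write(4)): arr=[2 4 _] head=0 tail=2 count=2
After op 3 (write(5)): arr=[2 4 5] head=0 tail=0 count=3
After op 4 (write(6)): arr=[6 4 5] head=1 tail=1 count=3
After op 5 (read()): arr=[6 4 5] head=2 tail=1 count=2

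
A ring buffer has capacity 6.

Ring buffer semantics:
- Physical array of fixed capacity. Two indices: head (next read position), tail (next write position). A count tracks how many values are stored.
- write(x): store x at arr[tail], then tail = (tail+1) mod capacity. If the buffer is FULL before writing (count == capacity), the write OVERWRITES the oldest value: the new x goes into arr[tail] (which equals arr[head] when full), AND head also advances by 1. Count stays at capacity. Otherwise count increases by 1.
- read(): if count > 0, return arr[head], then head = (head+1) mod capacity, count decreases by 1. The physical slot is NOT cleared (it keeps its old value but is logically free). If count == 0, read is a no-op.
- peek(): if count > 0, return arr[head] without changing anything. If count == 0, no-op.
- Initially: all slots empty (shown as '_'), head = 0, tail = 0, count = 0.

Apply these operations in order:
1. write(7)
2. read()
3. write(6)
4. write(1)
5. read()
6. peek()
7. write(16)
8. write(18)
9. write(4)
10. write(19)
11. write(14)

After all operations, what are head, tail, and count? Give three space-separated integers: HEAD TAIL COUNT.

After op 1 (write(7)): arr=[7 _ _ _ _ _] head=0 tail=1 count=1
After op 2 (read()): arr=[7 _ _ _ _ _] head=1 tail=1 count=0
After op 3 (write(6)): arr=[7 6 _ _ _ _] head=1 tail=2 count=1
After op 4 (write(1)): arr=[7 6 1 _ _ _] head=1 tail=3 count=2
After op 5 (read()): arr=[7 6 1 _ _ _] head=2 tail=3 count=1
After op 6 (peek()): arr=[7 6 1 _ _ _] head=2 tail=3 count=1
After op 7 (write(16)): arr=[7 6 1 16 _ _] head=2 tail=4 count=2
After op 8 (write(18)): arr=[7 6 1 16 18 _] head=2 tail=5 count=3
After op 9 (write(4)): arr=[7 6 1 16 18 4] head=2 tail=0 count=4
After op 10 (write(19)): arr=[19 6 1 16 18 4] head=2 tail=1 count=5
After op 11 (write(14)): arr=[19 14 1 16 18 4] head=2 tail=2 count=6

Answer: 2 2 6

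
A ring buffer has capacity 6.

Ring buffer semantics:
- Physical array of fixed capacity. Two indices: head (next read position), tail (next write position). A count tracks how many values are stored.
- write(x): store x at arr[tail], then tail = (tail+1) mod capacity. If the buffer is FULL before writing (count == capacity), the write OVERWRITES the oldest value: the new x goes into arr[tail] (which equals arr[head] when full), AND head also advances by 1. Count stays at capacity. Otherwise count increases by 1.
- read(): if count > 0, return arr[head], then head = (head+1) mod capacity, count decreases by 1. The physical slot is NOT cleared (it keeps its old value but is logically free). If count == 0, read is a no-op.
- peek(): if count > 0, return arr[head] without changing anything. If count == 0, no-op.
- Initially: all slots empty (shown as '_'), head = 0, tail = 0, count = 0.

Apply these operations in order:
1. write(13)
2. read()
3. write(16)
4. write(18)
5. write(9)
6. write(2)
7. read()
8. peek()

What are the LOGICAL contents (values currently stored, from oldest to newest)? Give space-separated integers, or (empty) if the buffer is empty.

After op 1 (write(13)): arr=[13 _ _ _ _ _] head=0 tail=1 count=1
After op 2 (read()): arr=[13 _ _ _ _ _] head=1 tail=1 count=0
After op 3 (write(16)): arr=[13 16 _ _ _ _] head=1 tail=2 count=1
After op 4 (write(18)): arr=[13 16 18 _ _ _] head=1 tail=3 count=2
After op 5 (write(9)): arr=[13 16 18 9 _ _] head=1 tail=4 count=3
After op 6 (write(2)): arr=[13 16 18 9 2 _] head=1 tail=5 count=4
After op 7 (read()): arr=[13 16 18 9 2 _] head=2 tail=5 count=3
After op 8 (peek()): arr=[13 16 18 9 2 _] head=2 tail=5 count=3

Answer: 18 9 2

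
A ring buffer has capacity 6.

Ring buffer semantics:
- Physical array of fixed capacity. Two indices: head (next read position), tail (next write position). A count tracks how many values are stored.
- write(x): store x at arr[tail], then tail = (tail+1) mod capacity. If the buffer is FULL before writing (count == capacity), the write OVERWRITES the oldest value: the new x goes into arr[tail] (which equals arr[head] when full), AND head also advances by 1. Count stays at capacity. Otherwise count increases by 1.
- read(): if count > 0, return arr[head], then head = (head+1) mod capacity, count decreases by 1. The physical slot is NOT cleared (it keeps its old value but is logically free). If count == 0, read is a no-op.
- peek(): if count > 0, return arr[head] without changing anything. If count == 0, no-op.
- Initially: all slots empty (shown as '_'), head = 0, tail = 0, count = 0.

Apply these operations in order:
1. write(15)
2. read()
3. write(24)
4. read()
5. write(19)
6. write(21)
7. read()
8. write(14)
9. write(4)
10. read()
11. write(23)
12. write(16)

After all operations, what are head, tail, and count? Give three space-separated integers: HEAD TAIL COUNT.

After op 1 (write(15)): arr=[15 _ _ _ _ _] head=0 tail=1 count=1
After op 2 (read()): arr=[15 _ _ _ _ _] head=1 tail=1 count=0
After op 3 (write(24)): arr=[15 24 _ _ _ _] head=1 tail=2 count=1
After op 4 (read()): arr=[15 24 _ _ _ _] head=2 tail=2 count=0
After op 5 (write(19)): arr=[15 24 19 _ _ _] head=2 tail=3 count=1
After op 6 (write(21)): arr=[15 24 19 21 _ _] head=2 tail=4 count=2
After op 7 (read()): arr=[15 24 19 21 _ _] head=3 tail=4 count=1
After op 8 (write(14)): arr=[15 24 19 21 14 _] head=3 tail=5 count=2
After op 9 (write(4)): arr=[15 24 19 21 14 4] head=3 tail=0 count=3
After op 10 (read()): arr=[15 24 19 21 14 4] head=4 tail=0 count=2
After op 11 (write(23)): arr=[23 24 19 21 14 4] head=4 tail=1 count=3
After op 12 (write(16)): arr=[23 16 19 21 14 4] head=4 tail=2 count=4

Answer: 4 2 4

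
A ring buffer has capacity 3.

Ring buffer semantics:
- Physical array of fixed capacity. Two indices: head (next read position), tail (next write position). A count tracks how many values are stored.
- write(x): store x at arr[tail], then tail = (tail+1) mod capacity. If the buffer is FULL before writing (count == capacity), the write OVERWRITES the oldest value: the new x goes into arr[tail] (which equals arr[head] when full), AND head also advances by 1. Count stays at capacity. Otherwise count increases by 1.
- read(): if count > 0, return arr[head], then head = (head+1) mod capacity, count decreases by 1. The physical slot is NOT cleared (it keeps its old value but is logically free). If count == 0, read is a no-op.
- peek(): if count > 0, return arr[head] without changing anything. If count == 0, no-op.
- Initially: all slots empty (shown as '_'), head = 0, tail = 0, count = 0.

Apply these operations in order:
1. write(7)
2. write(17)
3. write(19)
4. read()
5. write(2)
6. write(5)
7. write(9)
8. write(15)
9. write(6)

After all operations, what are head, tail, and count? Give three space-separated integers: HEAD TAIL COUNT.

Answer: 2 2 3

Derivation:
After op 1 (write(7)): arr=[7 _ _] head=0 tail=1 count=1
After op 2 (write(17)): arr=[7 17 _] head=0 tail=2 count=2
After op 3 (write(19)): arr=[7 17 19] head=0 tail=0 count=3
After op 4 (read()): arr=[7 17 19] head=1 tail=0 count=2
After op 5 (write(2)): arr=[2 17 19] head=1 tail=1 count=3
After op 6 (write(5)): arr=[2 5 19] head=2 tail=2 count=3
After op 7 (write(9)): arr=[2 5 9] head=0 tail=0 count=3
After op 8 (write(15)): arr=[15 5 9] head=1 tail=1 count=3
After op 9 (write(6)): arr=[15 6 9] head=2 tail=2 count=3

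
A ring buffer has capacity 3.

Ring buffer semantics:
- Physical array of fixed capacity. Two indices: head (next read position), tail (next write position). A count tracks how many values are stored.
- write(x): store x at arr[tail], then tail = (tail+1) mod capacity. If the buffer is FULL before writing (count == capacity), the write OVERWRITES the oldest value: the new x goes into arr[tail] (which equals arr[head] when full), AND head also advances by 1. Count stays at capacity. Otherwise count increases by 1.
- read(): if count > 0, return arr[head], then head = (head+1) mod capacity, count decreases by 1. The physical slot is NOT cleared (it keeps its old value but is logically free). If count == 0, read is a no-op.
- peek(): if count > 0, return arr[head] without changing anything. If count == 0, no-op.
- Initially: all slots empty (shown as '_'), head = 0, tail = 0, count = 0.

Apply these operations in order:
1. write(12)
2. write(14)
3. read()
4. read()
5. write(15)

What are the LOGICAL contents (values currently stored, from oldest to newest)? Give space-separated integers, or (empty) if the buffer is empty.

After op 1 (write(12)): arr=[12 _ _] head=0 tail=1 count=1
After op 2 (write(14)): arr=[12 14 _] head=0 tail=2 count=2
After op 3 (read()): arr=[12 14 _] head=1 tail=2 count=1
After op 4 (read()): arr=[12 14 _] head=2 tail=2 count=0
After op 5 (write(15)): arr=[12 14 15] head=2 tail=0 count=1

Answer: 15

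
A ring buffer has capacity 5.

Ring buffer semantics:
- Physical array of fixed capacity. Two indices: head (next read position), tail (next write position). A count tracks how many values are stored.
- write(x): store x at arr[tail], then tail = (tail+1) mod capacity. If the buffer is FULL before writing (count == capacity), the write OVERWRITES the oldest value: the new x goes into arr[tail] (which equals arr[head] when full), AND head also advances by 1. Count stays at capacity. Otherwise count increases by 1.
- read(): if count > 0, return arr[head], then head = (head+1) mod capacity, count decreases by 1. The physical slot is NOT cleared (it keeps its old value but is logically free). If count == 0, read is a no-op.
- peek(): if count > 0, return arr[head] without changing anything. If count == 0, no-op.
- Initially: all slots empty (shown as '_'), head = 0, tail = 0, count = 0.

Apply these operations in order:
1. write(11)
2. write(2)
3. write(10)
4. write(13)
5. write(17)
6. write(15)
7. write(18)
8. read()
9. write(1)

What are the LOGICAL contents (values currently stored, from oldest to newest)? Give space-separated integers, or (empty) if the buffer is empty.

Answer: 13 17 15 18 1

Derivation:
After op 1 (write(11)): arr=[11 _ _ _ _] head=0 tail=1 count=1
After op 2 (write(2)): arr=[11 2 _ _ _] head=0 tail=2 count=2
After op 3 (write(10)): arr=[11 2 10 _ _] head=0 tail=3 count=3
After op 4 (write(13)): arr=[11 2 10 13 _] head=0 tail=4 count=4
After op 5 (write(17)): arr=[11 2 10 13 17] head=0 tail=0 count=5
After op 6 (write(15)): arr=[15 2 10 13 17] head=1 tail=1 count=5
After op 7 (write(18)): arr=[15 18 10 13 17] head=2 tail=2 count=5
After op 8 (read()): arr=[15 18 10 13 17] head=3 tail=2 count=4
After op 9 (write(1)): arr=[15 18 1 13 17] head=3 tail=3 count=5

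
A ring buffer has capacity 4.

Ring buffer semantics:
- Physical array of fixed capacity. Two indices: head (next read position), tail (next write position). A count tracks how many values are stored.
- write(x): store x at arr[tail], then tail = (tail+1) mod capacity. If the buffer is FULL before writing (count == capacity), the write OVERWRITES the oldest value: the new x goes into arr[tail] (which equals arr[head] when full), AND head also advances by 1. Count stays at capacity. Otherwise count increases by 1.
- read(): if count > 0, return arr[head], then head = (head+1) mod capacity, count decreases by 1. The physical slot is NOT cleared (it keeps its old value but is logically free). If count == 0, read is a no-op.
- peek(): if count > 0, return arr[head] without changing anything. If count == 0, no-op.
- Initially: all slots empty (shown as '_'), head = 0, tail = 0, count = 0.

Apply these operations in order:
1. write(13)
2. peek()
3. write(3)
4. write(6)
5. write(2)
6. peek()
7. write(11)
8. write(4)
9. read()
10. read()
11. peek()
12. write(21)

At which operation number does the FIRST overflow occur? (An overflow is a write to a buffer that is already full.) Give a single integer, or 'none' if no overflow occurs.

After op 1 (write(13)): arr=[13 _ _ _] head=0 tail=1 count=1
After op 2 (peek()): arr=[13 _ _ _] head=0 tail=1 count=1
After op 3 (write(3)): arr=[13 3 _ _] head=0 tail=2 count=2
After op 4 (write(6)): arr=[13 3 6 _] head=0 tail=3 count=3
After op 5 (write(2)): arr=[13 3 6 2] head=0 tail=0 count=4
After op 6 (peek()): arr=[13 3 6 2] head=0 tail=0 count=4
After op 7 (write(11)): arr=[11 3 6 2] head=1 tail=1 count=4
After op 8 (write(4)): arr=[11 4 6 2] head=2 tail=2 count=4
After op 9 (read()): arr=[11 4 6 2] head=3 tail=2 count=3
After op 10 (read()): arr=[11 4 6 2] head=0 tail=2 count=2
After op 11 (peek()): arr=[11 4 6 2] head=0 tail=2 count=2
After op 12 (write(21)): arr=[11 4 21 2] head=0 tail=3 count=3

Answer: 7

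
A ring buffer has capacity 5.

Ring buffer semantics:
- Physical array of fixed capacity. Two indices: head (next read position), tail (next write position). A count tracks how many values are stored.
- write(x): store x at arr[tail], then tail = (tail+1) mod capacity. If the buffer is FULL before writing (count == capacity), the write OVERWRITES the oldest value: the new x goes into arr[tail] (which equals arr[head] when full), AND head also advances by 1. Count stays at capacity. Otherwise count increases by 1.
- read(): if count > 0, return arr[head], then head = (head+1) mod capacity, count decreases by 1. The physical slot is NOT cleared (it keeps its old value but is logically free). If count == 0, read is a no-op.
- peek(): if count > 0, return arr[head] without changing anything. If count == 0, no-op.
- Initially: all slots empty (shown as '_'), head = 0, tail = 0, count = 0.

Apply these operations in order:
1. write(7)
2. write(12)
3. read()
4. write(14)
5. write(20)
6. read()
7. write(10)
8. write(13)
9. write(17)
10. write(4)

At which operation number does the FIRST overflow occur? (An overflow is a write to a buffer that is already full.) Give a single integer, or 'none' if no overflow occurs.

After op 1 (write(7)): arr=[7 _ _ _ _] head=0 tail=1 count=1
After op 2 (write(12)): arr=[7 12 _ _ _] head=0 tail=2 count=2
After op 3 (read()): arr=[7 12 _ _ _] head=1 tail=2 count=1
After op 4 (write(14)): arr=[7 12 14 _ _] head=1 tail=3 count=2
After op 5 (write(20)): arr=[7 12 14 20 _] head=1 tail=4 count=3
After op 6 (read()): arr=[7 12 14 20 _] head=2 tail=4 count=2
After op 7 (write(10)): arr=[7 12 14 20 10] head=2 tail=0 count=3
After op 8 (write(13)): arr=[13 12 14 20 10] head=2 tail=1 count=4
After op 9 (write(17)): arr=[13 17 14 20 10] head=2 tail=2 count=5
After op 10 (write(4)): arr=[13 17 4 20 10] head=3 tail=3 count=5

Answer: 10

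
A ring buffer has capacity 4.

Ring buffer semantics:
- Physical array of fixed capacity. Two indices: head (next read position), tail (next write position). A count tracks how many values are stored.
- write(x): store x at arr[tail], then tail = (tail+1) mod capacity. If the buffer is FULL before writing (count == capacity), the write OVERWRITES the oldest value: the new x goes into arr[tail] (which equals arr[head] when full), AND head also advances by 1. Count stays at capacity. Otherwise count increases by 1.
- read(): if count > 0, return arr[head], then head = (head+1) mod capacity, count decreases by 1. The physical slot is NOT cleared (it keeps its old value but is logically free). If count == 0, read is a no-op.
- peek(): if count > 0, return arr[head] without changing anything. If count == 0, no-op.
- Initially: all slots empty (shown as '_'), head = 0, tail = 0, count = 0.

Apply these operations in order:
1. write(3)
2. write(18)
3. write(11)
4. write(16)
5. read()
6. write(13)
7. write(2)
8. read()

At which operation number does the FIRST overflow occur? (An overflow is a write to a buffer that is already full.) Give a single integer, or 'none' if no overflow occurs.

After op 1 (write(3)): arr=[3 _ _ _] head=0 tail=1 count=1
After op 2 (write(18)): arr=[3 18 _ _] head=0 tail=2 count=2
After op 3 (write(11)): arr=[3 18 11 _] head=0 tail=3 count=3
After op 4 (write(16)): arr=[3 18 11 16] head=0 tail=0 count=4
After op 5 (read()): arr=[3 18 11 16] head=1 tail=0 count=3
After op 6 (write(13)): arr=[13 18 11 16] head=1 tail=1 count=4
After op 7 (write(2)): arr=[13 2 11 16] head=2 tail=2 count=4
After op 8 (read()): arr=[13 2 11 16] head=3 tail=2 count=3

Answer: 7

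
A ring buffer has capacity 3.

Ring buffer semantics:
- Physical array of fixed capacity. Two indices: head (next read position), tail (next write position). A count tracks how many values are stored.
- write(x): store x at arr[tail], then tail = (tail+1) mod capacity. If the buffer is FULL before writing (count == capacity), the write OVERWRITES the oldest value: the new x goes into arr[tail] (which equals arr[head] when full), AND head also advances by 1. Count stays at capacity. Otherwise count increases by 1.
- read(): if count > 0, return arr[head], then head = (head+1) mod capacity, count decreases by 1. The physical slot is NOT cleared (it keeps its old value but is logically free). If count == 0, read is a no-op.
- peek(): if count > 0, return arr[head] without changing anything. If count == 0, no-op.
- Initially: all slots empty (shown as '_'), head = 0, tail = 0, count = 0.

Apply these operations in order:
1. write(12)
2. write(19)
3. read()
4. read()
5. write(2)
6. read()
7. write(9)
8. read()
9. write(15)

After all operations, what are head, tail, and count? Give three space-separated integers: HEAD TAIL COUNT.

After op 1 (write(12)): arr=[12 _ _] head=0 tail=1 count=1
After op 2 (write(19)): arr=[12 19 _] head=0 tail=2 count=2
After op 3 (read()): arr=[12 19 _] head=1 tail=2 count=1
After op 4 (read()): arr=[12 19 _] head=2 tail=2 count=0
After op 5 (write(2)): arr=[12 19 2] head=2 tail=0 count=1
After op 6 (read()): arr=[12 19 2] head=0 tail=0 count=0
After op 7 (write(9)): arr=[9 19 2] head=0 tail=1 count=1
After op 8 (read()): arr=[9 19 2] head=1 tail=1 count=0
After op 9 (write(15)): arr=[9 15 2] head=1 tail=2 count=1

Answer: 1 2 1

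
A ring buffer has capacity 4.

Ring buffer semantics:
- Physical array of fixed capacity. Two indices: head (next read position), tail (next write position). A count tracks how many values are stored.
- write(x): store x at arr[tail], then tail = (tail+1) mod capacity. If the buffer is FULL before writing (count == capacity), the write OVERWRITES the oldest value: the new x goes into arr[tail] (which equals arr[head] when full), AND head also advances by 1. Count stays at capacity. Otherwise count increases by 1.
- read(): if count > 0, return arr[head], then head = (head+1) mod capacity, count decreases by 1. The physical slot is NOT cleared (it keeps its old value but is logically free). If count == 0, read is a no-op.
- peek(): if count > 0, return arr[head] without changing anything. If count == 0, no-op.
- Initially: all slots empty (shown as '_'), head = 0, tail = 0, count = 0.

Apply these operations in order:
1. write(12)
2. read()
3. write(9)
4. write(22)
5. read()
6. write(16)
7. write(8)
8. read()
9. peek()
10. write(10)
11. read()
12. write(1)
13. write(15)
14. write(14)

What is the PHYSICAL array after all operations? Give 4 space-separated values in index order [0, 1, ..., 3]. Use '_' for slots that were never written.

Answer: 14 10 1 15

Derivation:
After op 1 (write(12)): arr=[12 _ _ _] head=0 tail=1 count=1
After op 2 (read()): arr=[12 _ _ _] head=1 tail=1 count=0
After op 3 (write(9)): arr=[12 9 _ _] head=1 tail=2 count=1
After op 4 (write(22)): arr=[12 9 22 _] head=1 tail=3 count=2
After op 5 (read()): arr=[12 9 22 _] head=2 tail=3 count=1
After op 6 (write(16)): arr=[12 9 22 16] head=2 tail=0 count=2
After op 7 (write(8)): arr=[8 9 22 16] head=2 tail=1 count=3
After op 8 (read()): arr=[8 9 22 16] head=3 tail=1 count=2
After op 9 (peek()): arr=[8 9 22 16] head=3 tail=1 count=2
After op 10 (write(10)): arr=[8 10 22 16] head=3 tail=2 count=3
After op 11 (read()): arr=[8 10 22 16] head=0 tail=2 count=2
After op 12 (write(1)): arr=[8 10 1 16] head=0 tail=3 count=3
After op 13 (write(15)): arr=[8 10 1 15] head=0 tail=0 count=4
After op 14 (write(14)): arr=[14 10 1 15] head=1 tail=1 count=4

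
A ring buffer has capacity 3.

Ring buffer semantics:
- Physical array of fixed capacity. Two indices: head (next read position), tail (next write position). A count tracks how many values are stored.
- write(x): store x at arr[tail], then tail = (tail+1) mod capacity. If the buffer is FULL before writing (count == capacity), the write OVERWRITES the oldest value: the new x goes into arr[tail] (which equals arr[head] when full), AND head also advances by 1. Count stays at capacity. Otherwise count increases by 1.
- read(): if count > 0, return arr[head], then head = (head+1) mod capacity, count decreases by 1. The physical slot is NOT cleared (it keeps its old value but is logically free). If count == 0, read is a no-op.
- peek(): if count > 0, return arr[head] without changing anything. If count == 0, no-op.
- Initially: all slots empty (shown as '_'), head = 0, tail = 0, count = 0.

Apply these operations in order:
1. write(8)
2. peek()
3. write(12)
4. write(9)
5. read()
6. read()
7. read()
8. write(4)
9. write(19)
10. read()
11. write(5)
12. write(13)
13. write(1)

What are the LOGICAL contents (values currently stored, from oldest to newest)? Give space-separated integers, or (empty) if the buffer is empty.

Answer: 5 13 1

Derivation:
After op 1 (write(8)): arr=[8 _ _] head=0 tail=1 count=1
After op 2 (peek()): arr=[8 _ _] head=0 tail=1 count=1
After op 3 (write(12)): arr=[8 12 _] head=0 tail=2 count=2
After op 4 (write(9)): arr=[8 12 9] head=0 tail=0 count=3
After op 5 (read()): arr=[8 12 9] head=1 tail=0 count=2
After op 6 (read()): arr=[8 12 9] head=2 tail=0 count=1
After op 7 (read()): arr=[8 12 9] head=0 tail=0 count=0
After op 8 (write(4)): arr=[4 12 9] head=0 tail=1 count=1
After op 9 (write(19)): arr=[4 19 9] head=0 tail=2 count=2
After op 10 (read()): arr=[4 19 9] head=1 tail=2 count=1
After op 11 (write(5)): arr=[4 19 5] head=1 tail=0 count=2
After op 12 (write(13)): arr=[13 19 5] head=1 tail=1 count=3
After op 13 (write(1)): arr=[13 1 5] head=2 tail=2 count=3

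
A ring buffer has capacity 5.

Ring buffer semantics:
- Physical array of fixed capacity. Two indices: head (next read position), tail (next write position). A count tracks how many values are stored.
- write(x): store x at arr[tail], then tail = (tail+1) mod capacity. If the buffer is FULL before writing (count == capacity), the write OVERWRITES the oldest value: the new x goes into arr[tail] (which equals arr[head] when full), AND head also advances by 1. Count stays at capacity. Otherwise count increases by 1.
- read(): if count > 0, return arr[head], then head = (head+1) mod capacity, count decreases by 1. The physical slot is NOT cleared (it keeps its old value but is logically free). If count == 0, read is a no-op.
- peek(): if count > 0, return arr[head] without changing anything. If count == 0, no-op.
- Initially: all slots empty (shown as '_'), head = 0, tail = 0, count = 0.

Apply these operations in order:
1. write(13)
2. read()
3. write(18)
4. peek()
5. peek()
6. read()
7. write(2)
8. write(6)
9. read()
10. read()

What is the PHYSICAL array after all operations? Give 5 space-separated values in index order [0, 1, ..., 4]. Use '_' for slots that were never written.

Answer: 13 18 2 6 _

Derivation:
After op 1 (write(13)): arr=[13 _ _ _ _] head=0 tail=1 count=1
After op 2 (read()): arr=[13 _ _ _ _] head=1 tail=1 count=0
After op 3 (write(18)): arr=[13 18 _ _ _] head=1 tail=2 count=1
After op 4 (peek()): arr=[13 18 _ _ _] head=1 tail=2 count=1
After op 5 (peek()): arr=[13 18 _ _ _] head=1 tail=2 count=1
After op 6 (read()): arr=[13 18 _ _ _] head=2 tail=2 count=0
After op 7 (write(2)): arr=[13 18 2 _ _] head=2 tail=3 count=1
After op 8 (write(6)): arr=[13 18 2 6 _] head=2 tail=4 count=2
After op 9 (read()): arr=[13 18 2 6 _] head=3 tail=4 count=1
After op 10 (read()): arr=[13 18 2 6 _] head=4 tail=4 count=0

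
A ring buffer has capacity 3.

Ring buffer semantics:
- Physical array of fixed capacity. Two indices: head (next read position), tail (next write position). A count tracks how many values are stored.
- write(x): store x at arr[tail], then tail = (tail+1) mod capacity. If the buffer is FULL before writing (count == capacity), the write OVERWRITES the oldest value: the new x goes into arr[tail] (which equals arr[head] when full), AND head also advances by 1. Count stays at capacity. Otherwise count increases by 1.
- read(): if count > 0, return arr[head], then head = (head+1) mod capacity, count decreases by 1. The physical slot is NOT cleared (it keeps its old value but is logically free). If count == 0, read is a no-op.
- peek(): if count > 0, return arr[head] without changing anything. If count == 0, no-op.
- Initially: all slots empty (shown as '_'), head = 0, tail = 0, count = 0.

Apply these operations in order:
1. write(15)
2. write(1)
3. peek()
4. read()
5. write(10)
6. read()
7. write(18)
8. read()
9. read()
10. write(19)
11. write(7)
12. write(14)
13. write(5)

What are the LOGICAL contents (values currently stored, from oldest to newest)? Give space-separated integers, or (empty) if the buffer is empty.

After op 1 (write(15)): arr=[15 _ _] head=0 tail=1 count=1
After op 2 (write(1)): arr=[15 1 _] head=0 tail=2 count=2
After op 3 (peek()): arr=[15 1 _] head=0 tail=2 count=2
After op 4 (read()): arr=[15 1 _] head=1 tail=2 count=1
After op 5 (write(10)): arr=[15 1 10] head=1 tail=0 count=2
After op 6 (read()): arr=[15 1 10] head=2 tail=0 count=1
After op 7 (write(18)): arr=[18 1 10] head=2 tail=1 count=2
After op 8 (read()): arr=[18 1 10] head=0 tail=1 count=1
After op 9 (read()): arr=[18 1 10] head=1 tail=1 count=0
After op 10 (write(19)): arr=[18 19 10] head=1 tail=2 count=1
After op 11 (write(7)): arr=[18 19 7] head=1 tail=0 count=2
After op 12 (write(14)): arr=[14 19 7] head=1 tail=1 count=3
After op 13 (write(5)): arr=[14 5 7] head=2 tail=2 count=3

Answer: 7 14 5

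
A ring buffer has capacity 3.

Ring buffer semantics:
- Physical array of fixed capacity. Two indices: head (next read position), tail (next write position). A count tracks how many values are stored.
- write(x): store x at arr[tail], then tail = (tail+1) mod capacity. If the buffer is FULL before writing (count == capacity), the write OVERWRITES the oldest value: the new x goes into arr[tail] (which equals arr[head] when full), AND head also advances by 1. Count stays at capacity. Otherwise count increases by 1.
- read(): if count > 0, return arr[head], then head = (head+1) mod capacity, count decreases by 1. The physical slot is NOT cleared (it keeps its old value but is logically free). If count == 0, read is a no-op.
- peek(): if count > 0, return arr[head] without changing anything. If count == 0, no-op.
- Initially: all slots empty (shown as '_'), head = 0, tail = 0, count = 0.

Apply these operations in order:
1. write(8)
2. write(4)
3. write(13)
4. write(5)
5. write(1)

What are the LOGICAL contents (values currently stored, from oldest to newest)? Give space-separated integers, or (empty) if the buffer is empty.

Answer: 13 5 1

Derivation:
After op 1 (write(8)): arr=[8 _ _] head=0 tail=1 count=1
After op 2 (write(4)): arr=[8 4 _] head=0 tail=2 count=2
After op 3 (write(13)): arr=[8 4 13] head=0 tail=0 count=3
After op 4 (write(5)): arr=[5 4 13] head=1 tail=1 count=3
After op 5 (write(1)): arr=[5 1 13] head=2 tail=2 count=3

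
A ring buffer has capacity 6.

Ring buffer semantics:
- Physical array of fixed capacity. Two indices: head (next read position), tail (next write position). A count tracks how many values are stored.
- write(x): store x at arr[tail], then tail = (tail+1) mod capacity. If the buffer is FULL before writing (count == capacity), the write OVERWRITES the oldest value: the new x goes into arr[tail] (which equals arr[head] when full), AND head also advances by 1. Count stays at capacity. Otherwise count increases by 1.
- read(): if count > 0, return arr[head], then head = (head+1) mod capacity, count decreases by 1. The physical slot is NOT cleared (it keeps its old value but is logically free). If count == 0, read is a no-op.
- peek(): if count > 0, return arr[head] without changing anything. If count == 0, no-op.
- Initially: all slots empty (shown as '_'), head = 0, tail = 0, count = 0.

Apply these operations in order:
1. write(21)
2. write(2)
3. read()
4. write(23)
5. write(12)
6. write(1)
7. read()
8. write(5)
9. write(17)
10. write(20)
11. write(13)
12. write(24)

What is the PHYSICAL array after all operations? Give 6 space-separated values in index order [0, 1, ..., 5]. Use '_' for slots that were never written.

Answer: 17 20 13 24 1 5

Derivation:
After op 1 (write(21)): arr=[21 _ _ _ _ _] head=0 tail=1 count=1
After op 2 (write(2)): arr=[21 2 _ _ _ _] head=0 tail=2 count=2
After op 3 (read()): arr=[21 2 _ _ _ _] head=1 tail=2 count=1
After op 4 (write(23)): arr=[21 2 23 _ _ _] head=1 tail=3 count=2
After op 5 (write(12)): arr=[21 2 23 12 _ _] head=1 tail=4 count=3
After op 6 (write(1)): arr=[21 2 23 12 1 _] head=1 tail=5 count=4
After op 7 (read()): arr=[21 2 23 12 1 _] head=2 tail=5 count=3
After op 8 (write(5)): arr=[21 2 23 12 1 5] head=2 tail=0 count=4
After op 9 (write(17)): arr=[17 2 23 12 1 5] head=2 tail=1 count=5
After op 10 (write(20)): arr=[17 20 23 12 1 5] head=2 tail=2 count=6
After op 11 (write(13)): arr=[17 20 13 12 1 5] head=3 tail=3 count=6
After op 12 (write(24)): arr=[17 20 13 24 1 5] head=4 tail=4 count=6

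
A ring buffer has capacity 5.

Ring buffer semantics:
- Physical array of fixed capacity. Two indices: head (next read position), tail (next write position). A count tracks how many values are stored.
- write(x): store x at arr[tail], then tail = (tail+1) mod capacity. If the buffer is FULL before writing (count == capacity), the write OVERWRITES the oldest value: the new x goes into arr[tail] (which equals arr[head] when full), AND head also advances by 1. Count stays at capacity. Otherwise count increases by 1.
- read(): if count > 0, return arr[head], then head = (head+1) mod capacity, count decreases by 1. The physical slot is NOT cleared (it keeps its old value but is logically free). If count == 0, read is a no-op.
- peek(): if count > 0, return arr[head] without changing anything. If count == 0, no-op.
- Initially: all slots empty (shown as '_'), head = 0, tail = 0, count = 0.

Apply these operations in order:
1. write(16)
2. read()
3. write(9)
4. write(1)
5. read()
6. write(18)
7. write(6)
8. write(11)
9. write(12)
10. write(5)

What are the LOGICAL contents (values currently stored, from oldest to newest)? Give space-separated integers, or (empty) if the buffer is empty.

Answer: 18 6 11 12 5

Derivation:
After op 1 (write(16)): arr=[16 _ _ _ _] head=0 tail=1 count=1
After op 2 (read()): arr=[16 _ _ _ _] head=1 tail=1 count=0
After op 3 (write(9)): arr=[16 9 _ _ _] head=1 tail=2 count=1
After op 4 (write(1)): arr=[16 9 1 _ _] head=1 tail=3 count=2
After op 5 (read()): arr=[16 9 1 _ _] head=2 tail=3 count=1
After op 6 (write(18)): arr=[16 9 1 18 _] head=2 tail=4 count=2
After op 7 (write(6)): arr=[16 9 1 18 6] head=2 tail=0 count=3
After op 8 (write(11)): arr=[11 9 1 18 6] head=2 tail=1 count=4
After op 9 (write(12)): arr=[11 12 1 18 6] head=2 tail=2 count=5
After op 10 (write(5)): arr=[11 12 5 18 6] head=3 tail=3 count=5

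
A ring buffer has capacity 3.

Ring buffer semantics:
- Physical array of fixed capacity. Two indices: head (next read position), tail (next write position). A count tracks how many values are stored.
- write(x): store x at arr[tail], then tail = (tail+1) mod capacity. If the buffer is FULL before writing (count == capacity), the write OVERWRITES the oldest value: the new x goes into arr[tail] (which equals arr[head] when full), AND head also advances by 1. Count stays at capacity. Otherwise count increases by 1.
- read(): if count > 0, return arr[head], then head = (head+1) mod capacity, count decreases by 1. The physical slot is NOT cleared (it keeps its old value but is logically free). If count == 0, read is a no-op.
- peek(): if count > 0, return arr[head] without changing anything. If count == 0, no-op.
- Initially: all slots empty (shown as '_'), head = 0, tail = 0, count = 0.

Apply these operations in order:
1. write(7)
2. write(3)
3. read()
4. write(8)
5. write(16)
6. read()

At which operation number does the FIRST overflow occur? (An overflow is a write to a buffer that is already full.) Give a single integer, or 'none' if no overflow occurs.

After op 1 (write(7)): arr=[7 _ _] head=0 tail=1 count=1
After op 2 (write(3)): arr=[7 3 _] head=0 tail=2 count=2
After op 3 (read()): arr=[7 3 _] head=1 tail=2 count=1
After op 4 (write(8)): arr=[7 3 8] head=1 tail=0 count=2
After op 5 (write(16)): arr=[16 3 8] head=1 tail=1 count=3
After op 6 (read()): arr=[16 3 8] head=2 tail=1 count=2

Answer: none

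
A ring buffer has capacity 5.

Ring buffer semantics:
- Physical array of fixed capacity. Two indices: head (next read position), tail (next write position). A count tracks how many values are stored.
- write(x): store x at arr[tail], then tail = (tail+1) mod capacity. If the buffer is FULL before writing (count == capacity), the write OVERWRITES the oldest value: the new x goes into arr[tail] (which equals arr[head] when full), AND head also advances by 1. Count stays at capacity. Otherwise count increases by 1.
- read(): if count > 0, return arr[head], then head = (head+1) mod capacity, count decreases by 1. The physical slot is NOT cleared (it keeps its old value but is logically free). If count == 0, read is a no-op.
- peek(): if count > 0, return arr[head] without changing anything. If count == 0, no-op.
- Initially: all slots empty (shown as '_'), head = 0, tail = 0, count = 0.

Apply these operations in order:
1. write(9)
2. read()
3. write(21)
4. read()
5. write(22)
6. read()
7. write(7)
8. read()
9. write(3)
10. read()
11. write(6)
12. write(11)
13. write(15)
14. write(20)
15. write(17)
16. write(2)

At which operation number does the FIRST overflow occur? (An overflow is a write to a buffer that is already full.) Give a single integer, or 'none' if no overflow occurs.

Answer: 16

Derivation:
After op 1 (write(9)): arr=[9 _ _ _ _] head=0 tail=1 count=1
After op 2 (read()): arr=[9 _ _ _ _] head=1 tail=1 count=0
After op 3 (write(21)): arr=[9 21 _ _ _] head=1 tail=2 count=1
After op 4 (read()): arr=[9 21 _ _ _] head=2 tail=2 count=0
After op 5 (write(22)): arr=[9 21 22 _ _] head=2 tail=3 count=1
After op 6 (read()): arr=[9 21 22 _ _] head=3 tail=3 count=0
After op 7 (write(7)): arr=[9 21 22 7 _] head=3 tail=4 count=1
After op 8 (read()): arr=[9 21 22 7 _] head=4 tail=4 count=0
After op 9 (write(3)): arr=[9 21 22 7 3] head=4 tail=0 count=1
After op 10 (read()): arr=[9 21 22 7 3] head=0 tail=0 count=0
After op 11 (write(6)): arr=[6 21 22 7 3] head=0 tail=1 count=1
After op 12 (write(11)): arr=[6 11 22 7 3] head=0 tail=2 count=2
After op 13 (write(15)): arr=[6 11 15 7 3] head=0 tail=3 count=3
After op 14 (write(20)): arr=[6 11 15 20 3] head=0 tail=4 count=4
After op 15 (write(17)): arr=[6 11 15 20 17] head=0 tail=0 count=5
After op 16 (write(2)): arr=[2 11 15 20 17] head=1 tail=1 count=5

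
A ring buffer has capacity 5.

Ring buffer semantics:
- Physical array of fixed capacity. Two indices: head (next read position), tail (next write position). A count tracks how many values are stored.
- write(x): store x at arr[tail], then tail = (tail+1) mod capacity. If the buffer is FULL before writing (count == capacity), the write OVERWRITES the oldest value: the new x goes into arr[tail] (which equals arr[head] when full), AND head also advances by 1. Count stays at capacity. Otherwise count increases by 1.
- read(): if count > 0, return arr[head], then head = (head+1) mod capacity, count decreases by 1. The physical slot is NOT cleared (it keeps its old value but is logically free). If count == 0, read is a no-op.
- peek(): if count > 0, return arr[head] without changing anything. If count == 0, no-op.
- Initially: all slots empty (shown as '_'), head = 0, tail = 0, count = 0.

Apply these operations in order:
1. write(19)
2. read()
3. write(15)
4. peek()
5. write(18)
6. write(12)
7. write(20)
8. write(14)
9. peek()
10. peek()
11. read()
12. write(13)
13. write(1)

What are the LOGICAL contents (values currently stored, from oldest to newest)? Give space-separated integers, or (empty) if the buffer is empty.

After op 1 (write(19)): arr=[19 _ _ _ _] head=0 tail=1 count=1
After op 2 (read()): arr=[19 _ _ _ _] head=1 tail=1 count=0
After op 3 (write(15)): arr=[19 15 _ _ _] head=1 tail=2 count=1
After op 4 (peek()): arr=[19 15 _ _ _] head=1 tail=2 count=1
After op 5 (write(18)): arr=[19 15 18 _ _] head=1 tail=3 count=2
After op 6 (write(12)): arr=[19 15 18 12 _] head=1 tail=4 count=3
After op 7 (write(20)): arr=[19 15 18 12 20] head=1 tail=0 count=4
After op 8 (write(14)): arr=[14 15 18 12 20] head=1 tail=1 count=5
After op 9 (peek()): arr=[14 15 18 12 20] head=1 tail=1 count=5
After op 10 (peek()): arr=[14 15 18 12 20] head=1 tail=1 count=5
After op 11 (read()): arr=[14 15 18 12 20] head=2 tail=1 count=4
After op 12 (write(13)): arr=[14 13 18 12 20] head=2 tail=2 count=5
After op 13 (write(1)): arr=[14 13 1 12 20] head=3 tail=3 count=5

Answer: 12 20 14 13 1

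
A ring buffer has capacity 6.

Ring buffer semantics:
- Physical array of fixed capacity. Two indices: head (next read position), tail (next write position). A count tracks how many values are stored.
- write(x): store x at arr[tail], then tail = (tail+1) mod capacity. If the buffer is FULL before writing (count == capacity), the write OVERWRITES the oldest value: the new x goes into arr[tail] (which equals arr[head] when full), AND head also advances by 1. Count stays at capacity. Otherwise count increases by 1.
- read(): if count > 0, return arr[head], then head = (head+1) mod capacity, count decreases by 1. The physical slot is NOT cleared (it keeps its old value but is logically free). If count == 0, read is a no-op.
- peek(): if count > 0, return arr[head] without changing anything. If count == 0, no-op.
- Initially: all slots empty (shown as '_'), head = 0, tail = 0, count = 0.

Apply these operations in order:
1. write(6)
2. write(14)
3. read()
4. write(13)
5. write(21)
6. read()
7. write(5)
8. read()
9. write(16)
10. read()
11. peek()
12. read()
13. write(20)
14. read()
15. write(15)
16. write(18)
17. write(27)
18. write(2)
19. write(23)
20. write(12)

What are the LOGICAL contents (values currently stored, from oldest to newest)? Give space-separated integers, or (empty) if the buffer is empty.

Answer: 15 18 27 2 23 12

Derivation:
After op 1 (write(6)): arr=[6 _ _ _ _ _] head=0 tail=1 count=1
After op 2 (write(14)): arr=[6 14 _ _ _ _] head=0 tail=2 count=2
After op 3 (read()): arr=[6 14 _ _ _ _] head=1 tail=2 count=1
After op 4 (write(13)): arr=[6 14 13 _ _ _] head=1 tail=3 count=2
After op 5 (write(21)): arr=[6 14 13 21 _ _] head=1 tail=4 count=3
After op 6 (read()): arr=[6 14 13 21 _ _] head=2 tail=4 count=2
After op 7 (write(5)): arr=[6 14 13 21 5 _] head=2 tail=5 count=3
After op 8 (read()): arr=[6 14 13 21 5 _] head=3 tail=5 count=2
After op 9 (write(16)): arr=[6 14 13 21 5 16] head=3 tail=0 count=3
After op 10 (read()): arr=[6 14 13 21 5 16] head=4 tail=0 count=2
After op 11 (peek()): arr=[6 14 13 21 5 16] head=4 tail=0 count=2
After op 12 (read()): arr=[6 14 13 21 5 16] head=5 tail=0 count=1
After op 13 (write(20)): arr=[20 14 13 21 5 16] head=5 tail=1 count=2
After op 14 (read()): arr=[20 14 13 21 5 16] head=0 tail=1 count=1
After op 15 (write(15)): arr=[20 15 13 21 5 16] head=0 tail=2 count=2
After op 16 (write(18)): arr=[20 15 18 21 5 16] head=0 tail=3 count=3
After op 17 (write(27)): arr=[20 15 18 27 5 16] head=0 tail=4 count=4
After op 18 (write(2)): arr=[20 15 18 27 2 16] head=0 tail=5 count=5
After op 19 (write(23)): arr=[20 15 18 27 2 23] head=0 tail=0 count=6
After op 20 (write(12)): arr=[12 15 18 27 2 23] head=1 tail=1 count=6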